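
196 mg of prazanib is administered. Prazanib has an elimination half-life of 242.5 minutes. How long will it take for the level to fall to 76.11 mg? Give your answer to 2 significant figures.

Fraction remaining = 76.11/196 ≈ 0.38832.
n = log₂(196/76.11) = ln(2.5752)/ln 2 ≈ 1.3647 half-lives.
t = n × t½ = 1.3647 × 242.5 ≈ 330.94 minutes.

330 minutes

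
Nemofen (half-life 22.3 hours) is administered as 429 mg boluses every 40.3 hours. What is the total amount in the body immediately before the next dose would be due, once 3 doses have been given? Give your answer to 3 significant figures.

168 mg

The 3 doses were given 120.9, 80.6, 40.3 hours ago.
Total = 429·(1/2)^(120.9/22.3) + 429·(1/2)^(80.6/22.3) + 429·(1/2)^(40.3/22.3)
      = 10.01 + 35.029 + 122.59 ≈ 167.63 mg.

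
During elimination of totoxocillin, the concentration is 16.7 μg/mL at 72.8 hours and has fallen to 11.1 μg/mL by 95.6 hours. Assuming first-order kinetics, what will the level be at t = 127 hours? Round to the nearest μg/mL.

Over Δt = 95.6 − 72.8 = 22.8 hours, the level fell by a factor of 16.7/11.1 ≈ 1.5045.
n = log₂(1.5045) ≈ 0.58929 half-lives, so t½ = 22.8/0.58929 ≈ 38.691 hours.
From t = 95.6 to t = 127: 11.1 × (1/2)^((127−95.6)/38.691) ≈ 6.3244 μg/mL.

6 μg/mL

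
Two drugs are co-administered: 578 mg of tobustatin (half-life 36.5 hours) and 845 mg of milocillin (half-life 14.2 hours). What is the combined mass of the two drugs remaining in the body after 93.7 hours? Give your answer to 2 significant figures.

110 mg

tobustatin: 578 × (1/2)^(93.7/36.5) = 578 × (1/2)^2.5671 ≈ 97.532 mg.
milocillin: 845 × (1/2)^(93.7/14.2) = 845 × (1/2)^6.5986 ≈ 8.7193 mg.
Total = 97.532 + 8.7193 ≈ 106.25 mg.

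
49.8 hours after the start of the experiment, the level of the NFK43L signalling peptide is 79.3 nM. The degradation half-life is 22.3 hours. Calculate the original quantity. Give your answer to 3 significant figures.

373 nM

Number of half-lives elapsed: n = 49.8/22.3 ≈ 2.2332.
A₀ = A × 2^n = 79.3 × 2^2.2332 = 79.3 × 4.7017 ≈ 372.85 nM.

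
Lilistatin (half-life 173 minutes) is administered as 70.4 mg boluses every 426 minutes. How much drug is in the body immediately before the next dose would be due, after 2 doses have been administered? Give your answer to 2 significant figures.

15 mg

The 2 doses were given 852, 426 minutes ago.
Total = 70.4·(1/2)^(852/173) + 70.4·(1/2)^(426/173)
      = 2.3176 + 12.773 ≈ 15.091 mg.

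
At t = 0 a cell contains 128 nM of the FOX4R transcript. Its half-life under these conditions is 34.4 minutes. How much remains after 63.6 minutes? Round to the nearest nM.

Number of half-lives: n = 63.6/34.4 ≈ 1.8488.
Remaining = 128 × (1/2)^1.8488 = 128 × 0.27762 ≈ 35.535 nM.

36 nM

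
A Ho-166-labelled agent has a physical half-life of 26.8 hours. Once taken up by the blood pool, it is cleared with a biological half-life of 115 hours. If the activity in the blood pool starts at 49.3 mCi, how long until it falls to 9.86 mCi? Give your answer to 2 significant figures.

50 hours

1/t_eff = 1/t_phys + 1/t_biol = 1/26.8 + 1/115 = 0.046009 per hour.
t_eff = 26.8 × 115 / (26.8 + 115) ≈ 21.735 hours.
n = log₂(49.3/9.86) ≈ 2.3219; t = 2.3219 × 21.735 ≈ 50.467 hours.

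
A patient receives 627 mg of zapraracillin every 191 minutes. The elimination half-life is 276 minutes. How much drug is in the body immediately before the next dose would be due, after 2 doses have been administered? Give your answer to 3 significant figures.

628 mg

The 2 doses were given 382, 191 minutes ago.
Total = 627·(1/2)^(382/276) + 627·(1/2)^(191/276)
      = 240.23 + 388.1 ≈ 628.33 mg.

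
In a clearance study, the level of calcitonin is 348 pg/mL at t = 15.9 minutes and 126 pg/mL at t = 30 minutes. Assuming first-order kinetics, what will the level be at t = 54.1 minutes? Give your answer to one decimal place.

Over Δt = 30 − 15.9 = 14.1 minutes, the level fell by a factor of 348/126 ≈ 2.7619.
n = log₂(2.7619) ≈ 1.4657 half-lives, so t½ = 14.1/1.4657 ≈ 9.6202 minutes.
From t = 30 to t = 54.1: 126 × (1/2)^((54.1−30)/9.6202) ≈ 22.195 pg/mL.

22.2 pg/mL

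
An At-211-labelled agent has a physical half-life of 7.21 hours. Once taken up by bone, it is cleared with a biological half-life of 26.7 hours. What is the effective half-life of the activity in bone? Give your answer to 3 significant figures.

5.68 hours

1/t_eff = 1/t_phys + 1/t_biol = 1/7.21 + 1/26.7 = 0.17615 per hour.
t_eff = 7.21 × 26.7 / (7.21 + 26.7) ≈ 5.677 hours.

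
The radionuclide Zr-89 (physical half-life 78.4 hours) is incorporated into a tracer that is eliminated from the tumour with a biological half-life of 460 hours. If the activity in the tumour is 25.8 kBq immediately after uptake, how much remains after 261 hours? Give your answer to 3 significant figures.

1.73 kBq

1/t_eff = 1/t_phys + 1/t_biol = 1/78.4 + 1/460 = 0.014929 per hour.
t_eff = 78.4 × 460 / (78.4 + 460) ≈ 66.984 hours.
Remaining = 25.8 × (1/2)^(261/66.984) = 25.8 × (1/2)^3.8965 ≈ 1.7325 kBq.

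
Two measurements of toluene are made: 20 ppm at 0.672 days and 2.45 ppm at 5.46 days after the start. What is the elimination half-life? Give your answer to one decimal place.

1.6 days

Over Δt = 5.46 − 0.672 = 4.788 days, the level fell by a factor of 20/2.45 ≈ 8.1633.
n = log₂(8.1633) ≈ 3.0291 half-lives, so t½ = 4.788/3.0291 ≈ 1.5806 days.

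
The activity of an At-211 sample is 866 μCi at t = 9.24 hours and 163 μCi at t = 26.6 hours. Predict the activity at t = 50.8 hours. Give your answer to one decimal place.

Over Δt = 26.6 − 9.24 = 17.36 hours, the level fell by a factor of 866/163 ≈ 5.3129.
n = log₂(5.3129) ≈ 2.4095 half-lives, so t½ = 17.36/2.4095 ≈ 7.2048 hours.
From t = 26.6 to t = 50.8: 163 × (1/2)^((50.8−26.6)/7.2048) ≈ 15.888 μCi.

15.9 μCi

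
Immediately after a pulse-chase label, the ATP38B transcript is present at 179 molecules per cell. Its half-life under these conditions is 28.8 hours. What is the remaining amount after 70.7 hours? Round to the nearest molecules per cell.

Number of half-lives: n = 70.7/28.8 ≈ 2.4549.
Remaining = 179 × (1/2)^2.4549 = 179 × 0.1824 ≈ 32.649 molecules per cell.

33 molecules per cell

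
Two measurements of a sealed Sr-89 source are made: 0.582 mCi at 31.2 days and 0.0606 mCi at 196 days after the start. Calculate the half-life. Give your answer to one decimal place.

50.5 days

Over Δt = 196 − 31.2 = 164.8 days, the level fell by a factor of 0.582/0.0606 ≈ 9.604.
n = log₂(9.604) ≈ 3.2636 half-lives, so t½ = 164.8/3.2636 ≈ 50.496 days.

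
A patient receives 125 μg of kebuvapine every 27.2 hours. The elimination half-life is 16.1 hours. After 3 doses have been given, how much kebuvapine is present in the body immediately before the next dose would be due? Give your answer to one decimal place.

54.5 μg

The 3 doses were given 81.6, 54.4, 27.2 hours ago.
Total = 125·(1/2)^(81.6/16.1) + 125·(1/2)^(54.4/16.1) + 125·(1/2)^(27.2/16.1)
      = 3.7256 + 12.016 + 38.756 ≈ 54.498 μg.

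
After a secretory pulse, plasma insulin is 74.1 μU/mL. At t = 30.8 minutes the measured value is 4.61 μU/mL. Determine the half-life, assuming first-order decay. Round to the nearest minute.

A/A₀ = 4.61/74.1 ≈ 0.062213.
n = log₂(16.074) ≈ 4.0066 half-lives elapsed in 30.8 minutes.
t½ = 30.8/4.0066 ≈ 7.6872 minutes.

8 minutes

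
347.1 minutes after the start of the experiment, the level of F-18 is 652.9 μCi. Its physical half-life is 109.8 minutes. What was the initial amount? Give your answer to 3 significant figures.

Number of half-lives elapsed: n = 347.1/109.8 ≈ 3.1612.
A₀ = A × 2^n = 652.9 × 2^3.1612 = 652.9 × 8.9457 ≈ 5840.7 μCi.

5840 μCi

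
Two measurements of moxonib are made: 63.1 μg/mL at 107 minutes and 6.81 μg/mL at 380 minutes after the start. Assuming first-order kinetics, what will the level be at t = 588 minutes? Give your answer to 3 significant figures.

1.25 μg/mL

Over Δt = 380 − 107 = 273 minutes, the level fell by a factor of 63.1/6.81 ≈ 9.2658.
n = log₂(9.2658) ≈ 3.2119 half-lives, so t½ = 273/3.2119 ≈ 84.996 minutes.
From t = 380 to t = 588: 6.81 × (1/2)^((588−380)/84.996) ≈ 1.2487 μg/mL.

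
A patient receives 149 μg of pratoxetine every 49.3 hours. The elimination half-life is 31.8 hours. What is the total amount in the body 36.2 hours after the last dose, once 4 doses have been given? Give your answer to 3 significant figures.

The 4 doses were given 184.1, 134.8, 85.5, 36.2 hours ago.
Total = 149·(1/2)^(184.1/31.8) + 149·(1/2)^(134.8/31.8) + 149·(1/2)^(85.5/31.8) + 149·(1/2)^(36.2/31.8)
      = 2.6942 + 7.8908 + 23.111 + 67.687 ≈ 101.38 μg.

101 μg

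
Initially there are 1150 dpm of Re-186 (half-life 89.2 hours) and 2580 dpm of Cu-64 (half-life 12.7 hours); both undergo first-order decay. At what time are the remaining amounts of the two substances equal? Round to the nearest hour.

17 hours

Set 1150·(1/2)^(t/89.2) = 2580·(1/2)^(t/12.7).
Taking log₂: log₂(1150/2580) = t·(1/89.2 − 1/12.7).
log₂(0.44574) = -1.1657; 1/89.2 − 1/12.7 = -0.067529.
t = -1.1657 / -0.067529 ≈ 17.263 hours.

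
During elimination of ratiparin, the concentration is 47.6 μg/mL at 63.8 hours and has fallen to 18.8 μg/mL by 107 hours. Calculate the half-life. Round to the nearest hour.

Over Δt = 107 − 63.8 = 43.2 hours, the level fell by a factor of 47.6/18.8 ≈ 2.5319.
n = log₂(2.5319) ≈ 1.3402 half-lives, so t½ = 43.2/1.3402 ≈ 32.233 hours.

32 hours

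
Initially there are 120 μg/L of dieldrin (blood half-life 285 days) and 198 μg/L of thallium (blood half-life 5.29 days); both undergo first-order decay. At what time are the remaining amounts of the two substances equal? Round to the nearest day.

4 days

Set 120·(1/2)^(t/285) = 198·(1/2)^(t/5.29).
Taking log₂: log₂(120/198) = t·(1/285 − 1/5.29).
log₂(0.60606) = -0.72247; 1/285 − 1/5.29 = -0.18553.
t = -0.72247 / -0.18553 ≈ 3.8941 days.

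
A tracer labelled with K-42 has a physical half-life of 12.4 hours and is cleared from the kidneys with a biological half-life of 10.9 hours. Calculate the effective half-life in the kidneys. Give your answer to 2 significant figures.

1/t_eff = 1/t_phys + 1/t_biol = 1/12.4 + 1/10.9 = 0.17239 per hour.
t_eff = 12.4 × 10.9 / (12.4 + 10.9) ≈ 5.8009 hours.

5.8 hours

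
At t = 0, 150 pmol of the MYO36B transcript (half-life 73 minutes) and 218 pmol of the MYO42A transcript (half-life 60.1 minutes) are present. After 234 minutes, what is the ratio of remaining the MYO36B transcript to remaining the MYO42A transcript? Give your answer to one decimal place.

MYO36B transcript: 150 × (1/2)^(234/73) = 150 × (1/2)^3.2055 ≈ 16.261 pmol.
MYO42A transcript: 218 × (1/2)^(234/60.1) = 218 × (1/2)^3.8935 ≈ 14.669 pmol.
Ratio ≈ 16.261 / 14.669 ≈ 1.1085.

1.1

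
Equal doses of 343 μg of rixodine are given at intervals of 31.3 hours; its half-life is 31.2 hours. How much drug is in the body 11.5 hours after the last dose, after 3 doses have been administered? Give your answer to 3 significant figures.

The 3 doses were given 74.1, 42.8, 11.5 hours ago.
Total = 343·(1/2)^(74.1/31.2) + 343·(1/2)^(42.8/31.2) + 343·(1/2)^(11.5/31.2)
      = 66.122 + 132.54 + 265.67 ≈ 464.33 μg.

464 μg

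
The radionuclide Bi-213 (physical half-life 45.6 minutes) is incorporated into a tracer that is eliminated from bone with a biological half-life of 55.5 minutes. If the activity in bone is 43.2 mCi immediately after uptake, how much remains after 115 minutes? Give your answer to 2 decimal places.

1/t_eff = 1/t_phys + 1/t_biol = 1/45.6 + 1/55.5 = 0.039948 per minute.
t_eff = 45.6 × 55.5 / (45.6 + 55.5) ≈ 25.033 minutes.
Remaining = 43.2 × (1/2)^(115/25.033) = 43.2 × (1/2)^4.594 ≈ 1.7888 mCi.

1.79 mCi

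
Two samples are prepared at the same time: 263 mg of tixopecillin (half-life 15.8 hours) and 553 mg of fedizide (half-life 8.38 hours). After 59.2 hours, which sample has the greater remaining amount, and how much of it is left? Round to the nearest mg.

tixopecillin: 263 × (1/2)^3.7468 ≈ 19.591 mg.
fedizide: 553 × (1/2)^7.0644 ≈ 4.1316 mg.
Tixopecillin has more remaining, at ≈ 19.591 mg.

tixopecillin, 20 mg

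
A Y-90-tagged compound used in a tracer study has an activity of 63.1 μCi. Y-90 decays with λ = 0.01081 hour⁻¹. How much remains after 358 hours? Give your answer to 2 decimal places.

t½ = ln 2 / λ = 0.69315 / 0.01081 ≈ 64.121 hours.
Number of half-lives: n = 358/64.121 ≈ 5.5832.
Remaining = 63.1 × (1/2)^5.5832 = 63.1 × 0.020859 ≈ 1.3162 μCi.

1.32 μCi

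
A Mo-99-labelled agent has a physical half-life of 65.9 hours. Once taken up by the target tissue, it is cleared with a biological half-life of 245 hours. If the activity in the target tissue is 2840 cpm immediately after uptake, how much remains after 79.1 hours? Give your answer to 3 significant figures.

988 cpm

1/t_eff = 1/t_phys + 1/t_biol = 1/65.9 + 1/245 = 0.019256 per hour.
t_eff = 65.9 × 245 / (65.9 + 245) ≈ 51.931 hours.
Remaining = 2840 × (1/2)^(79.1/51.931) = 2840 × (1/2)^1.5232 ≈ 988.1 cpm.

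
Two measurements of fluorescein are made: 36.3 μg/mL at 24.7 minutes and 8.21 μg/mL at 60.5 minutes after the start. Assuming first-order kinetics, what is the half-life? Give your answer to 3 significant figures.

Over Δt = 60.5 − 24.7 = 35.8 minutes, the level fell by a factor of 36.3/8.21 ≈ 4.4214.
n = log₂(4.4214) ≈ 2.1445 half-lives, so t½ = 35.8/2.1445 ≈ 16.694 minutes.

16.7 minutes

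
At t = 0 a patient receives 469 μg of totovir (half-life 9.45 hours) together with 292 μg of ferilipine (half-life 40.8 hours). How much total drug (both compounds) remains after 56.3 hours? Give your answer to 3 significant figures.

totovir: 469 × (1/2)^(56.3/9.45) = 469 × (1/2)^5.9577 ≈ 7.5463 μg.
ferilipine: 292 × (1/2)^(56.3/40.8) = 292 × (1/2)^1.3799 ≈ 112.2 μg.
Total = 7.5463 + 112.2 ≈ 119.75 μg.

120 μg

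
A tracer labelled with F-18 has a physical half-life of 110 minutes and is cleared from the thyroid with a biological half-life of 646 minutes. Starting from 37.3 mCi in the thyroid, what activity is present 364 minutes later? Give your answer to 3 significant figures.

1/t_eff = 1/t_phys + 1/t_biol = 1/110 + 1/646 = 0.010639 per minute.
t_eff = 110 × 646 / (110 + 646) ≈ 93.995 minutes.
Remaining = 37.3 × (1/2)^(364/93.995) = 37.3 × (1/2)^3.8726 ≈ 2.5466 mCi.

2.55 mCi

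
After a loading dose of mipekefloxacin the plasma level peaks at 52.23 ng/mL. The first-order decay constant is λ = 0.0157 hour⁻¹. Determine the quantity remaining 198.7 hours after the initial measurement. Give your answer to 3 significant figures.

t½ = ln 2 / λ = 0.69315 / 0.0157 ≈ 44.15 hours.
Number of half-lives: n = 198.7/44.15 ≈ 4.5006.
Remaining = 52.23 × (1/2)^4.5006 = 52.23 × 0.044175 ≈ 2.3073 ng/mL.

2.31 ng/mL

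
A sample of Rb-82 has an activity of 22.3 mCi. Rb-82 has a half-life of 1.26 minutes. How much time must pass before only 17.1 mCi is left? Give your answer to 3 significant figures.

Fraction remaining = 17.1/22.3 ≈ 0.76682.
n = log₂(22.3/17.1) = ln(1.3041)/ln 2 ≈ 0.38305 half-lives.
t = n × t½ = 0.38305 × 1.26 ≈ 0.48264 minutes.

0.483 minutes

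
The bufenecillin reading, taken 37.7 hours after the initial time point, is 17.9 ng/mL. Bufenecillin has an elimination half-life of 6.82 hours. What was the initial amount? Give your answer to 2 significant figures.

Number of half-lives elapsed: n = 37.7/6.82 ≈ 5.5279.
A₀ = A × 2^n = 17.9 × 2^5.5279 = 17.9 × 46.137 ≈ 825.86 ng/mL.

830 ng/mL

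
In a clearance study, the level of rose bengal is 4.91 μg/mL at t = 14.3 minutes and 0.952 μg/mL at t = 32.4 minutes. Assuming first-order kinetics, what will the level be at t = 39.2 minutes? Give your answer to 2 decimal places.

Over Δt = 32.4 − 14.3 = 18.1 minutes, the level fell by a factor of 4.91/0.952 ≈ 5.1576.
n = log₂(5.1576) ≈ 2.3667 half-lives, so t½ = 18.1/2.3667 ≈ 7.6478 minutes.
From t = 32.4 to t = 39.2: 0.952 × (1/2)^((39.2−32.4)/7.6478) ≈ 0.51402 μg/mL.

0.51 μg/mL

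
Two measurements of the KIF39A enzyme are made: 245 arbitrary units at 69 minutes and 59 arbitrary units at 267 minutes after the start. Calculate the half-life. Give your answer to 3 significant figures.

96.4 minutes

Over Δt = 267 − 69 = 198 minutes, the level fell by a factor of 245/59 ≈ 4.1525.
n = log₂(4.1525) ≈ 2.054 half-lives, so t½ = 198/2.054 ≈ 96.398 minutes.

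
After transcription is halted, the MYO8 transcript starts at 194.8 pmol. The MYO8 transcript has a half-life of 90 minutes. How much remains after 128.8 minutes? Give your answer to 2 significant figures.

Number of half-lives: n = 128.8/90 ≈ 1.4311.
Remaining = 194.8 × (1/2)^1.4311 = 194.8 × 0.37085 ≈ 72.241 pmol.

72 pmol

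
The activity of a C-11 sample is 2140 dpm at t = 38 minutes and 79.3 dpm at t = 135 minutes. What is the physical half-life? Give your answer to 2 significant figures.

20 minutes

Over Δt = 135 − 38 = 97 minutes, the level fell by a factor of 2140/79.3 ≈ 26.986.
n = log₂(26.986) ≈ 4.7541 half-lives, so t½ = 97/4.7541 ≈ 20.403 minutes.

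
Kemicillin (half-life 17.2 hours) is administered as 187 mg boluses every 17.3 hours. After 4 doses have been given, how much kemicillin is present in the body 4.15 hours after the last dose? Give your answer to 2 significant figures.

The 4 doses were given 56.05, 38.75, 21.45, 4.15 hours ago.
Total = 187·(1/2)^(56.05/17.2) + 187·(1/2)^(38.75/17.2) + 187·(1/2)^(21.45/17.2) + 187·(1/2)^(4.15/17.2)
      = 19.537 + 39.233 + 78.782 + 158.2 ≈ 295.75 mg.

300 mg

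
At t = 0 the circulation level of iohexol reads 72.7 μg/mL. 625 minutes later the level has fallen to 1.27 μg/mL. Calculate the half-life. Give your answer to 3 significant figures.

107 minutes

A/A₀ = 1.27/72.7 ≈ 0.017469.
n = log₂(57.244) ≈ 5.8391 half-lives elapsed in 625 minutes.
t½ = 625/5.8391 ≈ 107.04 minutes.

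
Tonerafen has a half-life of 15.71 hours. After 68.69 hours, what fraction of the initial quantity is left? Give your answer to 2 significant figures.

n = 68.69/15.71 ≈ 4.3724 half-lives.
Fraction remaining = (1/2)^4.3724 ≈ 0.048282.

0.048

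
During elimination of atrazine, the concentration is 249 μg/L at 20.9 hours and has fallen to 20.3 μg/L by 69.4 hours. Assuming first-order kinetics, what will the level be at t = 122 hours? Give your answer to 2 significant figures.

1.3 μg/L

Over Δt = 69.4 − 20.9 = 48.5 hours, the level fell by a factor of 249/20.3 ≈ 12.266.
n = log₂(12.266) ≈ 3.6166 half-lives, so t½ = 48.5/3.6166 ≈ 13.41 hours.
From t = 69.4 to t = 122: 20.3 × (1/2)^((122−69.4)/13.41) ≈ 1.3389 μg/L.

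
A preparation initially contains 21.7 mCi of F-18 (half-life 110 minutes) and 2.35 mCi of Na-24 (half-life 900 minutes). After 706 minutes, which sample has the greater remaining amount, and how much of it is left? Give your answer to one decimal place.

Na-24, 1.4 mCi

F-18: 21.7 × (1/2)^6.4182 ≈ 0.25374 mCi.
Na-24: 2.35 × (1/2)^0.78444 ≈ 1.3644 mCi.
Na-24 has more remaining, at ≈ 1.3644 mCi.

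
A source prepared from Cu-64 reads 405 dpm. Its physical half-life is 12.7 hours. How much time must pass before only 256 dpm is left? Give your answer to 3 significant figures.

8.40 hours

Fraction remaining = 256/405 ≈ 0.6321.
n = log₂(405/256) = ln(1.582)/ln 2 ≈ 0.66178 half-lives.
t = n × t½ = 0.66178 × 12.7 ≈ 8.4046 hours.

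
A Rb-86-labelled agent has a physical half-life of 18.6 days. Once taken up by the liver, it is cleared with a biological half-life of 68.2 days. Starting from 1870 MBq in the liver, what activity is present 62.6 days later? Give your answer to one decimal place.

96.0 MBq

1/t_eff = 1/t_phys + 1/t_biol = 1/18.6 + 1/68.2 = 0.068426 per day.
t_eff = 18.6 × 68.2 / (18.6 + 68.2) ≈ 14.614 days.
Remaining = 1870 × (1/2)^(62.6/14.614) = 1870 × (1/2)^4.2835 ≈ 96.025 MBq.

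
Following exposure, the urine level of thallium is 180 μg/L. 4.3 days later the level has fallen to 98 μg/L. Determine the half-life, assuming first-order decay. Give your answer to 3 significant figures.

A/A₀ = 98/180 ≈ 0.54444.
n = log₂(1.8367) ≈ 0.87714 half-lives elapsed in 4.3 days.
t½ = 4.3/0.87714 ≈ 4.9023 days.

4.90 days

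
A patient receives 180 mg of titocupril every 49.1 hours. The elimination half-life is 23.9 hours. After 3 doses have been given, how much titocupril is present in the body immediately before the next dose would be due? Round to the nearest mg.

56 mg

The 3 doses were given 147.3, 98.2, 49.1 hours ago.
Total = 180·(1/2)^(147.3/23.9) + 180·(1/2)^(98.2/23.9) + 180·(1/2)^(49.1/23.9)
      = 2.5117 + 10.433 + 43.335 ≈ 56.28 mg.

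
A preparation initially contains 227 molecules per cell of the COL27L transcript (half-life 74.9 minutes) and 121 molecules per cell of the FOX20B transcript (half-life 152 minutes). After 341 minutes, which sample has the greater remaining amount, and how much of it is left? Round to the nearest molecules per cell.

FOX20B transcript, 26 molecules per cell

COL27L transcript: 227 × (1/2)^4.5527 ≈ 9.672 molecules per cell.
FOX20B transcript: 121 × (1/2)^2.2434 ≈ 25.553 molecules per cell.
FOX20B transcript has more remaining, at ≈ 25.553 molecules per cell.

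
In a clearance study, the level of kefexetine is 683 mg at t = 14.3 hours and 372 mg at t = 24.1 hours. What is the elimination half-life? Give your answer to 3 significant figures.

11.2 hours

Over Δt = 24.1 − 14.3 = 9.8 hours, the level fell by a factor of 683/372 ≈ 1.836.
n = log₂(1.836) ≈ 0.87658 half-lives, so t½ = 9.8/0.87658 ≈ 11.18 hours.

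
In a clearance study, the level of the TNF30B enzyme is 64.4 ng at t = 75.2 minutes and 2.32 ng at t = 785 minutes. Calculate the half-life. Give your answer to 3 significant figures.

148 minutes

Over Δt = 785 − 75.2 = 709.8 minutes, the level fell by a factor of 64.4/2.32 ≈ 27.759.
n = log₂(27.759) ≈ 4.7949 half-lives, so t½ = 709.8/4.7949 ≈ 148.03 minutes.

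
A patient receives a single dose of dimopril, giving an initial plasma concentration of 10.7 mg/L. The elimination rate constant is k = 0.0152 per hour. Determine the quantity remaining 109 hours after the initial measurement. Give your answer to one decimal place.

2.0 mg/L

t½ = ln 2 / k = 0.69315 / 0.0152 ≈ 45.602 hours.
Number of half-lives: n = 109/45.602 ≈ 2.3903.
Remaining = 10.7 × (1/2)^2.3903 = 10.7 × 0.19075 ≈ 2.041 mg/L.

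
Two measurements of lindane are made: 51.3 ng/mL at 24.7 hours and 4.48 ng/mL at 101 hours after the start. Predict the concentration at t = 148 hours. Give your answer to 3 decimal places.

Over Δt = 101 − 24.7 = 76.3 hours, the level fell by a factor of 51.3/4.48 ≈ 11.451.
n = log₂(11.451) ≈ 3.5174 half-lives, so t½ = 76.3/3.5174 ≈ 21.692 hours.
From t = 101 to t = 148: 4.48 × (1/2)^((148−101)/21.692) ≈ 0.9978 ng/mL.

0.998 ng/mL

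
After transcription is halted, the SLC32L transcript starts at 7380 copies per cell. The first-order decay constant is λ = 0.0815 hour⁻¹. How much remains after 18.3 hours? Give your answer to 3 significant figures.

t½ = ln 2 / λ = 0.69315 / 0.0815 ≈ 8.5049 hours.
Number of half-lives: n = 18.3/8.5049 ≈ 2.1517.
Remaining = 7380 × (1/2)^2.1517 = 7380 × 0.22505 ≈ 1660.8 copies per cell.

1660 copies per cell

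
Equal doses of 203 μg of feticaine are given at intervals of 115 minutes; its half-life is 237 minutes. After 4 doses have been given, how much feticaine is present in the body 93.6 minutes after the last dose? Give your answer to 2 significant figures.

The 4 doses were given 438.6, 323.6, 208.6, 93.6 minutes ago.
Total = 203·(1/2)^(438.6/237) + 203·(1/2)^(323.6/237) + 203·(1/2)^(208.6/237) + 203·(1/2)^(93.6/237)
      = 56.286 + 78.79 + 110.29 + 154.39 ≈ 399.75 μg.

400 μg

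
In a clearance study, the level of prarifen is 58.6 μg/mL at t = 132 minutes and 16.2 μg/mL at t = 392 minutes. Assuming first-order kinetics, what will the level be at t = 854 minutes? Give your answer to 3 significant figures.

1.65 μg/mL

Over Δt = 392 − 132 = 260 minutes, the level fell by a factor of 58.6/16.2 ≈ 3.6173.
n = log₂(3.6173) ≈ 1.8549 half-lives, so t½ = 260/1.8549 ≈ 140.17 minutes.
From t = 392 to t = 854: 16.2 × (1/2)^((854−392)/140.17) ≈ 1.6493 μg/mL.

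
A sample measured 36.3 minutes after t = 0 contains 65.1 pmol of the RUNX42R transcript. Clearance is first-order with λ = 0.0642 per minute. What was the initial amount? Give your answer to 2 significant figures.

670 pmol

t½ = ln 2 / λ = 0.69315 / 0.0642 ≈ 10.797 minutes.
Number of half-lives elapsed: n = 36.3/10.797 ≈ 3.3621.
A₀ = A × 2^n = 65.1 × 2^3.3621 = 65.1 × 10.283 ≈ 669.4 pmol.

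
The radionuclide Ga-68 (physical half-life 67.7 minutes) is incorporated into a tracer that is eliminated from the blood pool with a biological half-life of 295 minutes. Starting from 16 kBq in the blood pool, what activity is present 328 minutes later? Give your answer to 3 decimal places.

0.258 kBq

1/t_eff = 1/t_phys + 1/t_biol = 1/67.7 + 1/295 = 0.018161 per minute.
t_eff = 67.7 × 295 / (67.7 + 295) ≈ 55.063 minutes.
Remaining = 16 × (1/2)^(328/55.063) = 16 × (1/2)^5.9568 ≈ 0.2576 kBq.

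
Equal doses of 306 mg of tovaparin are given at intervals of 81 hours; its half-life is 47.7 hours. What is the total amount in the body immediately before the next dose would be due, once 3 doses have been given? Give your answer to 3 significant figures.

The 3 doses were given 243, 162, 81 hours ago.
Total = 306·(1/2)^(243/47.7) + 306·(1/2)^(162/47.7) + 306·(1/2)^(81/47.7)
      = 8.9572 + 29.064 + 94.306 ≈ 132.33 mg.

132 mg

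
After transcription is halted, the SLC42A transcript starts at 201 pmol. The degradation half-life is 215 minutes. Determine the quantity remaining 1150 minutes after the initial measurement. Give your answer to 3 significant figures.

4.93 pmol

Number of half-lives: n = 1150/215 ≈ 5.3488.
Remaining = 201 × (1/2)^5.3488 = 201 × 0.024538 ≈ 4.9321 pmol.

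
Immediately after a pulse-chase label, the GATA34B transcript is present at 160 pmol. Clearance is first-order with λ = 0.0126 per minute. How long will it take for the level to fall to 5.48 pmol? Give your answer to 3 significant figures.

268 minutes

t½ = ln 2 / λ = 0.69315 / 0.0126 ≈ 55.012 minutes.
Fraction remaining = 5.48/160 ≈ 0.03425.
n = log₂(160/5.48) = ln(29.197)/ln 2 ≈ 4.8678 half-lives.
t = n × t½ = 4.8678 × 55.012 ≈ 267.78 minutes.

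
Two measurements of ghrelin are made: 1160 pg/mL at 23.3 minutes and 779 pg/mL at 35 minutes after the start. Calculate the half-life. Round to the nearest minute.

20 minutes

Over Δt = 35 − 23.3 = 11.7 minutes, the level fell by a factor of 1160/779 ≈ 1.4891.
n = log₂(1.4891) ≈ 0.57443 half-lives, so t½ = 11.7/0.57443 ≈ 20.368 minutes.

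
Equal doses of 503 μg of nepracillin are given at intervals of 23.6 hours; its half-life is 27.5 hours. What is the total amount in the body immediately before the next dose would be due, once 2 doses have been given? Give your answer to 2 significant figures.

430 μg

The 2 doses were given 47.2, 23.6 hours ago.
Total = 503·(1/2)^(47.2/27.5) + 503·(1/2)^(23.6/27.5)
      = 153.07 + 277.48 ≈ 430.55 μg.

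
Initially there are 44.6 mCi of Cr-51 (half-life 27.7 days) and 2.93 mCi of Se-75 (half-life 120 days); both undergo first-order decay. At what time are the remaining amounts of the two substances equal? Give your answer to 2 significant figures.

140 days

Set 44.6·(1/2)^(t/27.7) = 2.93·(1/2)^(t/120).
Taking log₂: log₂(44.6/2.93) = t·(1/27.7 − 1/120).
log₂(15.222) = 3.9281; 1/27.7 − 1/120 = 0.027768.
t = 3.9281 / 0.027768 ≈ 141.46 days.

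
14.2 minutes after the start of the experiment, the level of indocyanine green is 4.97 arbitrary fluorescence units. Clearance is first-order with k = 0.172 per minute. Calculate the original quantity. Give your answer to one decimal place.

t½ = ln 2 / k = 0.69315 / 0.172 ≈ 4.0299 minutes.
Number of half-lives elapsed: n = 14.2/4.0299 ≈ 3.5236.
A₀ = A × 2^n = 4.97 × 2^3.5236 = 4.97 × 11.501 ≈ 57.158 arbitrary fluorescence units.

57.2 arbitrary fluorescence units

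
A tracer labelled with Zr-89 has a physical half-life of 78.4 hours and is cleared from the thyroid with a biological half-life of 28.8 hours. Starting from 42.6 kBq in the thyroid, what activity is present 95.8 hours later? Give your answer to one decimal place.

1/t_eff = 1/t_phys + 1/t_biol = 1/78.4 + 1/28.8 = 0.047477 per hour.
t_eff = 78.4 × 28.8 / (78.4 + 28.8) ≈ 21.063 hours.
Remaining = 42.6 × (1/2)^(95.8/21.063) = 42.6 × (1/2)^4.5483 ≈ 1.8207 kBq.

1.8 kBq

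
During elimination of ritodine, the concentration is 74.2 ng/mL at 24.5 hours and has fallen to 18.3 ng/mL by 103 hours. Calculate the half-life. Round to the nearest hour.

39 hours

Over Δt = 103 − 24.5 = 78.5 hours, the level fell by a factor of 74.2/18.3 ≈ 4.0546.
n = log₂(4.0546) ≈ 2.0196 half-lives, so t½ = 78.5/2.0196 ≈ 38.87 hours.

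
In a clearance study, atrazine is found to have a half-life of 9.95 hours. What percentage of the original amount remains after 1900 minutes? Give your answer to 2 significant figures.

11%

1900 minutes = 31.6667 hours.
n = 31.6667/9.95 ≈ 3.1826 half-lives.
Fraction remaining = (1/2)^3.1826 ≈ 0.11014, i.e. 11.014%.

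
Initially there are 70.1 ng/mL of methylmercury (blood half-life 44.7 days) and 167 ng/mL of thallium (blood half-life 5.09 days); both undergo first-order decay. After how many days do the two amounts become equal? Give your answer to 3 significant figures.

7.19 days

Set 70.1·(1/2)^(t/44.7) = 167·(1/2)^(t/5.09).
Taking log₂: log₂(70.1/167) = t·(1/44.7 − 1/5.09).
log₂(0.41976) = -1.2524; 1/44.7 − 1/5.09 = -0.17409.
t = -1.2524 / -0.17409 ≈ 7.1937 days.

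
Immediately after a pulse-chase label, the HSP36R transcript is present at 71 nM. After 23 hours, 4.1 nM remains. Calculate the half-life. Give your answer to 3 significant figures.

A/A₀ = 4.1/71 ≈ 0.057746.
n = log₂(17.317) ≈ 4.1141 half-lives elapsed in 23 hours.
t½ = 23/4.1141 ≈ 5.5905 hours.

5.59 hours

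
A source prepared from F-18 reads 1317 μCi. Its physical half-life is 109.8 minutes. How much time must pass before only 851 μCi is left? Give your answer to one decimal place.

69.2 minutes

Fraction remaining = 851/1317 ≈ 0.64617.
n = log₂(1317/851) = ln(1.5476)/ln 2 ≈ 0.63002 half-lives.
t = n × t½ = 0.63002 × 109.8 ≈ 69.177 minutes.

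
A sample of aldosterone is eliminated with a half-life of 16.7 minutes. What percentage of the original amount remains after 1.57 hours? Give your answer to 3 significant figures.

2.00%

1.57 hours = 94.2 minutes.
n = 94.2/16.7 ≈ 5.6407 half-lives.
Fraction remaining = (1/2)^5.6407 ≈ 0.020044, i.e. 2.0044%.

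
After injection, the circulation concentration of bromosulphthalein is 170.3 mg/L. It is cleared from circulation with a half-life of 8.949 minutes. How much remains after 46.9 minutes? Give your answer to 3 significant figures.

Number of half-lives: n = 46.9/8.949 ≈ 5.2408.
Remaining = 170.3 × (1/2)^5.2408 = 170.3 × 0.026446 ≈ 4.5037 mg/L.

4.50 mg/L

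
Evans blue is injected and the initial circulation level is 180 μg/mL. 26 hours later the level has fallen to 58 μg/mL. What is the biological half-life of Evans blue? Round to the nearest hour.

A/A₀ = 58/180 ≈ 0.32222.
n = log₂(3.1034) ≈ 1.6339 half-lives elapsed in 26 hours.
t½ = 26/1.6339 ≈ 15.913 hours.

16 hours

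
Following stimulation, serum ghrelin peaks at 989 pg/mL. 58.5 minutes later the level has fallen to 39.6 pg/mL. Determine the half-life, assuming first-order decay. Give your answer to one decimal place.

12.6 minutes

A/A₀ = 39.6/989 ≈ 0.04004.
n = log₂(24.975) ≈ 4.6424 half-lives elapsed in 58.5 minutes.
t½ = 58.5/4.6424 ≈ 12.601 minutes.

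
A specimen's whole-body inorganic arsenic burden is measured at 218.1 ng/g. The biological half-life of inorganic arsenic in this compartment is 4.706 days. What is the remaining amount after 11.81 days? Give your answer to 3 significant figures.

38.3 ng/g

Number of half-lives: n = 11.81/4.706 ≈ 2.5096.
Remaining = 218.1 × (1/2)^2.5096 = 218.1 × 0.17561 ≈ 38.3 ng/g.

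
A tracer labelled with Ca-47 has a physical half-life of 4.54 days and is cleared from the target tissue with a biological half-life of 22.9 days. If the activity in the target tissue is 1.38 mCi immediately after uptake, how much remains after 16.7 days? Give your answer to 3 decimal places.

1/t_eff = 1/t_phys + 1/t_biol = 1/4.54 + 1/22.9 = 0.26393 per day.
t_eff = 4.54 × 22.9 / (4.54 + 22.9) ≈ 3.7888 days.
Remaining = 1.38 × (1/2)^(16.7/3.7888) = 1.38 × (1/2)^4.4077 ≈ 0.065019 mCi.

0.065 mCi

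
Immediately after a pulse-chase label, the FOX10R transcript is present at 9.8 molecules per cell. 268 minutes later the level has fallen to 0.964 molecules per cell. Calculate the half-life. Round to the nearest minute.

A/A₀ = 0.964/9.8 ≈ 0.098367.
n = log₂(10.166) ≈ 3.3457 half-lives elapsed in 268 minutes.
t½ = 268/3.3457 ≈ 80.103 minutes.

80 minutes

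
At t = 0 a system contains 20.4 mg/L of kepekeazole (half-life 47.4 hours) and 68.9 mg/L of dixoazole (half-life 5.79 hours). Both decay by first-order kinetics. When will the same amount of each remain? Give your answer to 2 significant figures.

12 hours

Set 20.4·(1/2)^(t/47.4) = 68.9·(1/2)^(t/5.79).
Taking log₂: log₂(20.4/68.9) = t·(1/47.4 − 1/5.79).
log₂(0.29608) = -1.7559; 1/47.4 − 1/5.79 = -0.15161.
t = -1.7559 / -0.15161 ≈ 11.582 hours.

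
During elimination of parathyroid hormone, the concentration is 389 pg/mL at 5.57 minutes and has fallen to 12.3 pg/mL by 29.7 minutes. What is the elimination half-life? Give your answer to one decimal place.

Over Δt = 29.7 − 5.57 = 24.13 minutes, the level fell by a factor of 389/12.3 ≈ 31.626.
n = log₂(31.626) ≈ 4.983 half-lives, so t½ = 24.13/4.983 ≈ 4.8424 minutes.

4.8 minutes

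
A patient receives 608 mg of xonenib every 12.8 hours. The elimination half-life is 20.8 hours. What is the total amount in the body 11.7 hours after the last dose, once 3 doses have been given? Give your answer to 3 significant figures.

856 mg

The 3 doses were given 37.3, 24.5, 11.7 hours ago.
Total = 608·(1/2)^(37.3/20.8) + 608·(1/2)^(24.5/20.8) + 608·(1/2)^(11.7/20.8)
      = 175.42 + 268.74 + 411.69 ≈ 855.85 mg.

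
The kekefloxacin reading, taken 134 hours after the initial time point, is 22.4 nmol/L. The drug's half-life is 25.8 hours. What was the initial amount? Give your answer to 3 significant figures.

820 nmol/L

Number of half-lives elapsed: n = 134/25.8 ≈ 5.1938.
A₀ = A × 2^n = 22.4 × 2^5.1938 = 22.4 × 36.601 ≈ 819.86 nmol/L.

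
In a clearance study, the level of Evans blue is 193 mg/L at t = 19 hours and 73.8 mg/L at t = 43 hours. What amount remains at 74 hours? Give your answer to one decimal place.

Over Δt = 43 − 19 = 24 hours, the level fell by a factor of 193/73.8 ≈ 2.6152.
n = log₂(2.6152) ≈ 1.3869 half-lives, so t½ = 24/1.3869 ≈ 17.305 hours.
From t = 43 to t = 74: 73.8 × (1/2)^((74−43)/17.305) ≈ 21.32 mg/L.

21.3 mg/L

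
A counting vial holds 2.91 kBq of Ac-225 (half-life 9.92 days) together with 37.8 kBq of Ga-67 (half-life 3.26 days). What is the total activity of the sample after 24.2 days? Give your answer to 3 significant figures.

Ac-225: 2.91 × (1/2)^(24.2/9.92) = 2.91 × (1/2)^2.4395 ≈ 0.53645 kBq.
Ga-67: 37.8 × (1/2)^(24.2/3.26) = 37.8 × (1/2)^7.4233 ≈ 0.22022 kBq.
Total = 0.53645 + 0.22022 ≈ 0.75666 kBq.

0.757 kBq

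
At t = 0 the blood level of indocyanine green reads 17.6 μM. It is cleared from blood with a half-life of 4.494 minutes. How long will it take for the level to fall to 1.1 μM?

17.976 minutes

1.1/17.6 = 1/16, so 4 half-lives have elapsed.
t = 4 × 4.494 = 17.976 minutes.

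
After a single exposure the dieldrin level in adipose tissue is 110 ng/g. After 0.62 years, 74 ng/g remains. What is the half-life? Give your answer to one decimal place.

A/A₀ = 74/110 ≈ 0.67273.
n = log₂(1.4865) ≈ 0.57191 half-lives elapsed in 0.62 years.
t½ = 0.62/0.57191 ≈ 1.0841 years.

1.1 years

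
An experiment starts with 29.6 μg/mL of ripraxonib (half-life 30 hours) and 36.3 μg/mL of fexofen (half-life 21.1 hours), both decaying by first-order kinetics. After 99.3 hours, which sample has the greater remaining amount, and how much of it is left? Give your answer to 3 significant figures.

ripraxonib: 29.6 × (1/2)^3.31 ≈ 2.9846 μg/mL.
fexofen: 36.3 × (1/2)^4.7062 ≈ 1.3906 μg/mL.
Ripraxonib has more remaining, at ≈ 2.9846 μg/mL.

ripraxonib, 2.98 μg/mL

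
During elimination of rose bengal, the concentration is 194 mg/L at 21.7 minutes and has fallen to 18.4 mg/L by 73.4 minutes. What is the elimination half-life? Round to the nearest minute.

15 minutes

Over Δt = 73.4 − 21.7 = 51.7 minutes, the level fell by a factor of 194/18.4 ≈ 10.543.
n = log₂(10.543) ≈ 3.3983 half-lives, so t½ = 51.7/3.3983 ≈ 15.214 minutes.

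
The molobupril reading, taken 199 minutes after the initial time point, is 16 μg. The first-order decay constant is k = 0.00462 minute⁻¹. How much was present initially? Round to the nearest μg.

40 μg

t½ = ln 2 / k = 0.69315 / 0.00462 ≈ 150.03 minutes.
Number of half-lives elapsed: n = 199/150.03 ≈ 1.3264.
A₀ = A × 2^n = 16 × 2^1.3264 = 16 × 2.5077 ≈ 40.124 μg.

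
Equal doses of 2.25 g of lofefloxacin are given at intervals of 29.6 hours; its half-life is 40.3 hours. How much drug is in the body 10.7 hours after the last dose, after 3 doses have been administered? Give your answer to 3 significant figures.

The 3 doses were given 69.9, 40.3, 10.7 hours ago.
Total = 2.25·(1/2)^(69.9/40.3) + 2.25·(1/2)^(40.3/40.3) + 2.25·(1/2)^(10.7/40.3)
      = 0.67616 + 1.125 + 1.8718 ≈ 3.6729 g.

3.67 g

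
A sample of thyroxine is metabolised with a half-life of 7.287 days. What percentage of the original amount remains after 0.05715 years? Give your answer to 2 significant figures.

14%

0.05715 years = 20.8597 days.
n = 20.8597/7.287 ≈ 2.8626 half-lives.
Fraction remaining = (1/2)^2.8626 ≈ 0.13749, i.e. 13.749%.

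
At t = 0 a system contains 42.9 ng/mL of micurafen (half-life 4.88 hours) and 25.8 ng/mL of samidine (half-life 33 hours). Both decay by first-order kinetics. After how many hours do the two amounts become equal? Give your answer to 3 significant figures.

Set 42.9·(1/2)^(t/4.88) = 25.8·(1/2)^(t/33).
Taking log₂: log₂(42.9/25.8) = t·(1/4.88 − 1/33).
log₂(1.6628) = 0.73361; 1/4.88 − 1/33 = 0.17462.
t = 0.73361 / 0.17462 ≈ 4.2013 hours.

4.20 hours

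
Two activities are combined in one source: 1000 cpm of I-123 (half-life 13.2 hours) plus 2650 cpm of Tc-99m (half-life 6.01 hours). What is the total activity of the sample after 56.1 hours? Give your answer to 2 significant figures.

I-123: 1000 × (1/2)^(56.1/13.2) = 1000 × (1/2)^4.25 ≈ 52.556 cpm.
Tc-99m: 2650 × (1/2)^(56.1/6.01) = 2650 × (1/2)^9.3344 ≈ 4.1049 cpm.
Total = 52.556 + 4.1049 ≈ 56.661 cpm.

57 cpm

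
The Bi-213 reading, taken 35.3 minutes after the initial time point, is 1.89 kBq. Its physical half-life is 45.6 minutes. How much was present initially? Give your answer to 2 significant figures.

3.2 kBq

Number of half-lives elapsed: n = 35.3/45.6 ≈ 0.77412.
A₀ = A × 2^n = 1.89 × 2^0.77412 = 1.89 × 1.7101 ≈ 3.2322 kBq.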